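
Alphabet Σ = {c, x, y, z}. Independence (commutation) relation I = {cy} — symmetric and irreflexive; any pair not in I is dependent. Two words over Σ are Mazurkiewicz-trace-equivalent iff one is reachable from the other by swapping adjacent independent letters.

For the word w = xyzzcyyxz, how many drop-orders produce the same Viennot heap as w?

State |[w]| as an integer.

drop 0:x onto floor
drop 1:y onto {0:x}
drop 2:z onto {1:y}
drop 3:z onto {2:z}
drop 4:c onto {3:z}
drop 5:y onto {3:z}
drop 6:y onto {5:y}
drop 7:x onto {4:c, 6:y}
drop 8:z onto {7:x}
ground layer = {0:x}
drop-orders for the pieces not yet dropped (sum over which currently-grounded one goes next):
  1 to go: {8} 1
  2 to go: {7,8} 1
  3 to go: {4,7,8} 1  {6,7,8} 1
  4 to go: {4,6,7,8} 2  {5,6,7,8} 1
  5 to go: {4,5,6,7,8} 3
  6 to go: {3,4,5,6,7,8} 3
  7 to go: {2,3,4,5,6,7,8} 3
  if 0:x drops first: 3 orders

3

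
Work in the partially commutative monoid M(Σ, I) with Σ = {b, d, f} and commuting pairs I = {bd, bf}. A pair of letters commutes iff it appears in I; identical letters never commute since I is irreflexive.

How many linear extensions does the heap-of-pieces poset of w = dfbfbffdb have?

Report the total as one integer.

0(d) covers ∅
1(f) covers 0:d
2(b) covers ∅
3(f) covers 1:f
4(b) covers 2:b
5(f) covers 3:f
6(f) covers 5:f
7(d) covers 6:f
8(b) covers 4:b
floor of heap: 0:d, 2:b
completions by unplaced set U, small U first (add the entries for U minus each lowest piece of U):
  |U|=1: {7}:1  {8}:1
  |U|=2: {4,8}:1  {6,7}:1  {7,8}:2
  |U|=3: {2,4,8}:1  {4,7,8}:3  {5,6,7}:1  {6,7,8}:3
  |U|=4: {2,4,7,8}:4  {3,5,6,7}:1  {4,6,7,8}:6  {5,6,7,8}:4
  |U|=5: {1,3,5,6,7}:1  {2,4,6,7,8}:10  {3,5,6,7,8}:5  {4,5,6,7,8}:10
  |U|=6: {0,1,3,5,6,7}:1  {1,3,5,6,7,8}:6  {2,4,5,6,7,8}:20  {3,4,5,6,7,8}:15
  |U|=7: {0,1,3,5,6,7,8}:7  {1,3,4,5,6,7,8}:21  {2,3,4,5,6,7,8}:35
  start at 0(d): 56
  start at 2(b): 28
sum over floor = 84

84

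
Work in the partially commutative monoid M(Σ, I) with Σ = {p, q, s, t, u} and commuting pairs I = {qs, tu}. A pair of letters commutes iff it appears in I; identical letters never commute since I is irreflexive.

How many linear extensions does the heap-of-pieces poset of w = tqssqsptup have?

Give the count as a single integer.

0(t) covers ∅
1(q) covers 0:t
2(s) covers 0:t
3(s) covers 2:s
4(q) covers 1:q
5(s) covers 3:s
6(p) covers 4:q, 5:s
7(t) covers 6:p
8(u) covers 6:p
9(p) covers 7:t, 8:u
floor of heap: 0:t
completions by unplaced set U, small U first (add the entries for U minus each lowest piece of U):
  |U|=1: {9}:1
  |U|=2: {7,9}:1  {8,9}:1
  |U|=3: {7,8,9}:2
  |U|=4: {6,7,8,9}:2
  |U|=5: {4,6,7,8,9}:2  {5,6,7,8,9}:2
  |U|=6: {1,4,6,7,8,9}:2  {3,5,6,7,8,9}:2  {4,5,6,7,8,9}:4
  |U|=7: {1,4,5,6,7,8,9}:6  {2,3,5,6,7,8,9}:2  {3,4,5,6,7,8,9}:6
  |U|=8: {1,3,4,5,6,7,8,9}:12  {2,3,4,5,6,7,8,9}:8
  start at 0(t): 20

20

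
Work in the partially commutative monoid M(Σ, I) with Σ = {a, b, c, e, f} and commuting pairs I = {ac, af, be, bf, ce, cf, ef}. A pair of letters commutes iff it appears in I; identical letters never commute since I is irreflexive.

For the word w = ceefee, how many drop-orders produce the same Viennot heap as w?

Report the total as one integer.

drop 0:c onto floor
drop 1:e onto floor
drop 2:e onto {1:e}
drop 3:f onto floor
drop 4:e onto {2:e}
drop 5:e onto {4:e}
ground layer = {0:c, 1:e, 3:f}
drop-orders for the pieces not yet dropped (sum over which currently-grounded one goes next):
  1 to go: {0} 1  {3} 1  {5} 1
  2 to go: {0,3} 2  {0,5} 2  {3,5} 2  {4,5} 1
  3 to go: {0,3,5} 6  {0,4,5} 3  {2,4,5} 1  {3,4,5} 3
  4 to go: {0,2,4,5} 4  {0,3,4,5} 12  {1,2,4,5} 1  {2,3,4,5} 4
  if 0:c drops first: 5 orders
  if 1:e drops first: 20 orders
  if 3:f drops first: 5 orders
heap linearizations: 30

30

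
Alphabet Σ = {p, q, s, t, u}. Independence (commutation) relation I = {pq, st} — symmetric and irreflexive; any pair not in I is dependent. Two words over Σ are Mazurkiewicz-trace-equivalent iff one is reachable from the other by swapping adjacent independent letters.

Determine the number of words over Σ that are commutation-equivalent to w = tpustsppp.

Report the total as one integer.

#0=t has no predecessor
#1=p depends on [0:t]
#2=u depends on [1:p]
#3=s depends on [2:u]
#4=t depends on [2:u]
#5=s depends on [3:s]
#6=p depends on [4:t, 5:s]
#7=p depends on [6:p]
#8=p depends on [7:p]
sources: [0:t]
N(rest) = Σ N(rest − s) over sources s of rest; N(one piece) = 1:
  size 1 → [8]=1
  size 2 → [7,8]=1
  size 3 → [6,7,8]=1
  size 4 → [4,6,7,8]=1  [5,6,7,8]=1
  size 5 → [3,5,6,7,8]=1  [4,5,6,7,8]=2
  size 6 → [3,4,5,6,7,8]=3
  size 7 → [2,3,4,5,6,7,8]=3
  first=0(t) contributes 3

3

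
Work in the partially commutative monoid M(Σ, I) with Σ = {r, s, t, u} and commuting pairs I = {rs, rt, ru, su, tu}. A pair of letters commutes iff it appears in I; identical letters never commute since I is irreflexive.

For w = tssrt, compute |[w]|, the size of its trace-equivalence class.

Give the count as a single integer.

drop 0:t onto floor
drop 1:s onto {0:t}
drop 2:s onto {1:s}
drop 3:r onto floor
drop 4:t onto {2:s}
ground layer = {0:t, 3:r}
drop-orders for the pieces not yet dropped (sum over which currently-grounded one goes next):
  1 to go: {3} 1  {4} 1
  2 to go: {2,4} 1  {3,4} 2
  3 to go: {1,2,4} 1  {2,3,4} 3
  if 0:t drops first: 4 orders
  if 3:r drops first: 1 orders
heap linearizations: 5

5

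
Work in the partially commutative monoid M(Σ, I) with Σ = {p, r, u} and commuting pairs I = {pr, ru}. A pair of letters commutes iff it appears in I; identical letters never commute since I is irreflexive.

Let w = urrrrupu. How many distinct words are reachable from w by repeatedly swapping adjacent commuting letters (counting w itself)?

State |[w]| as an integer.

0(u) covers ∅
1(r) covers ∅
2(r) covers 1:r
3(r) covers 2:r
4(r) covers 3:r
5(u) covers 0:u
6(p) covers 5:u
7(u) covers 6:p
floor of heap: 0:u, 1:r
completions by unplaced set U, small U first (add the entries for U minus each lowest piece of U):
  |U|=1: {4}:1  {7}:1
  |U|=2: {3,4}:1  {4,7}:2  {6,7}:1
  |U|=3: {2,3,4}:1  {3,4,7}:3  {4,6,7}:3  {5,6,7}:1
  |U|=4: {0,5,6,7}:1  {1,2,3,4}:1  {2,3,4,7}:4  {3,4,6,7}:6  {4,5,6,7}:4
  |U|=5: {0,4,5,6,7}:5  {1,2,3,4,7}:5  {2,3,4,6,7}:10  {3,4,5,6,7}:10
  |U|=6: {0,3,4,5,6,7}:15  {1,2,3,4,6,7}:15  {2,3,4,5,6,7}:20
  start at 0(u): 35
  start at 1(r): 35
sum over floor = 70

70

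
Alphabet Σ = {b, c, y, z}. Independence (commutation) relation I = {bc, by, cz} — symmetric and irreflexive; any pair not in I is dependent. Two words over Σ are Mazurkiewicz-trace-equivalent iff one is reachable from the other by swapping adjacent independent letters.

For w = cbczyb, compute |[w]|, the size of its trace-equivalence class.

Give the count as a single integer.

16

#0=c has no predecessor
#1=b has no predecessor
#2=c depends on [0:c]
#3=z depends on [1:b]
#4=y depends on [2:c, 3:z]
#5=b depends on [3:z]
sources: [0:c, 1:b]
N(rest) = Σ N(rest − s) over sources s of rest; N(one piece) = 1:
  size 1 → [4]=1  [5]=1
  size 2 → [2,4]=1  [4,5]=2
  size 3 → [0,2,4]=1  [2,4,5]=3  [3,4,5]=2
  size 4 → [0,2,4,5]=4  [1,3,4,5]=2  [2,3,4,5]=5
  first=0(c) contributes 7
  first=1(b) contributes 9
|[w]| = 16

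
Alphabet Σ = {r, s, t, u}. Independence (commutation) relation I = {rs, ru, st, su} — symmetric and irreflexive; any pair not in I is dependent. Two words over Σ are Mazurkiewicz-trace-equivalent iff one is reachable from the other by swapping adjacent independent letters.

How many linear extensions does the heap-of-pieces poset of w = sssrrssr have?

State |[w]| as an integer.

drop 0:s onto floor
drop 1:s onto {0:s}
drop 2:s onto {1:s}
drop 3:r onto floor
drop 4:r onto {3:r}
drop 5:s onto {2:s}
drop 6:s onto {5:s}
drop 7:r onto {4:r}
ground layer = {0:s, 3:r}
drop-orders for the pieces not yet dropped (sum over which currently-grounded one goes next):
  1 to go: {6} 1  {7} 1
  2 to go: {4,7} 1  {5,6} 1  {6,7} 2
  3 to go: {2,5,6} 1  {3,4,7} 1  {4,6,7} 3  {5,6,7} 3
  4 to go: {1,2,5,6} 1  {2,5,6,7} 4  {3,4,6,7} 4  {4,5,6,7} 6
  5 to go: {0,1,2,5,6} 1  {1,2,5,6,7} 5  {2,4,5,6,7} 10  {3,4,5,6,7} 10
  6 to go: {0,1,2,5,6,7} 6  {1,2,4,5,6,7} 15  {2,3,4,5,6,7} 20
  if 0:s drops first: 35 orders
  if 3:r drops first: 21 orders
heap linearizations: 56

56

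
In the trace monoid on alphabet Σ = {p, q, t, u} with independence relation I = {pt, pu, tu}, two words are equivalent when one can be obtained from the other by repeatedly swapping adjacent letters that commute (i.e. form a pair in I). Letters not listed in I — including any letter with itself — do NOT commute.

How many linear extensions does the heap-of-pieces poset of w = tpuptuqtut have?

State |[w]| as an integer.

270

piece 0:t — minimal
piece 1:p — minimal
piece 2:u — minimal
piece 3:p rests on {1:p}
piece 4:t rests on {0:t}
piece 5:u rests on {2:u}
piece 6:q rests on {3:p, 4:t, 5:u}
piece 7:t rests on {6:q}
piece 8:u rests on {6:q}
piece 9:t rests on {7:t}
minimal pieces: {0:t, 1:p, 2:u}
ways to finish when only these pieces remain (= sum over removing one remaining piece with nothing left below it):
  1 left: {8}→1  {9}→1
  2 left: {7,9}→1  {8,9}→2
  3 left: {7,8,9}→3
  4 left: {6,7,8,9}→3
  5 left: {3,6,7,8,9}→3  {4,6,7,8,9}→3  {5,6,7,8,9}→3
  6 left: {0,4,6,7,8,9}→3  {1,3,6,7,8,9}→3  {2,5,6,7,8,9}→3  {3,4,6,7,8,9}→6  {3,5,6,7,8,9}→6  {4,5,6,7,8,9}→6
  7 left: {0,3,4,6,7,8,9}→9  {0,4,5,6,7,8,9}→9  {1,3,4,6,7,8,9}→9  {1,3,5,6,7,8,9}→9  {2,3,5,6,7,8,9}→9  {2,4,5,6,7,8,9}→9  {3,4,5,6,7,8,9}→18
  8 left: {0,1,3,4,6,7,8,9}→18  {0,2,4,5,6,7,8,9}→18  {0,3,4,5,6,7,8,9}→36  {1,2,3,5,6,7,8,9}→18  {1,3,4,5,6,7,8,9}→36  {2,3,4,5,6,7,8,9}→36
  placing 0:t first → 90 extensions
  placing 1:p first → 90 extensions
  placing 2:u first → 90 extensions
total linear extensions = 270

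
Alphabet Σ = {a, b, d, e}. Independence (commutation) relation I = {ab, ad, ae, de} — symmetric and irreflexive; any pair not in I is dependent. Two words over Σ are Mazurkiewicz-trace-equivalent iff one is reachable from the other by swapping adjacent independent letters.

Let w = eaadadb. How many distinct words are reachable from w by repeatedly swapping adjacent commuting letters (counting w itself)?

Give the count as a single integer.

105

#0=e has no predecessor
#1=a has no predecessor
#2=a depends on [1:a]
#3=d has no predecessor
#4=a depends on [2:a]
#5=d depends on [3:d]
#6=b depends on [0:e, 5:d]
sources: [0:e, 1:a, 3:d]
N(rest) = Σ N(rest − s) over sources s of rest; N(one piece) = 1:
  size 1 → [4]=1  [6]=1
  size 2 → [0,6]=1  [2,4]=1  [4,6]=2  [5,6]=1
  size 3 → [0,4,6]=3  [0,5,6]=2  [1,2,4]=1  [2,4,6]=3  [3,5,6]=1  [4,5,6]=3
  size 4 → [0,2,4,6]=6  [0,3,5,6]=3  [0,4,5,6]=8  [1,2,4,6]=4  [2,4,5,6]=6  [3,4,5,6]=4
  size 5 → [0,1,2,4,6]=10  [0,2,4,5,6]=20  [0,3,4,5,6]=15  [1,2,4,5,6]=10  [2,3,4,5,6]=10
  first=0(e) contributes 20
  first=1(a) contributes 45
  first=3(d) contributes 40
|[w]| = 105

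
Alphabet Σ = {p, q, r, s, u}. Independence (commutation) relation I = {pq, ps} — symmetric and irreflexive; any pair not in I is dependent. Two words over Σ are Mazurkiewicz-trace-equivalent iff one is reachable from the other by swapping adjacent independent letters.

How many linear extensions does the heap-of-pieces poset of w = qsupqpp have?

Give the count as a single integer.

4

drop 0:q onto floor
drop 1:s onto {0:q}
drop 2:u onto {1:s}
drop 3:p onto {2:u}
drop 4:q onto {2:u}
drop 5:p onto {3:p}
drop 6:p onto {5:p}
ground layer = {0:q}
drop-orders for the pieces not yet dropped (sum over which currently-grounded one goes next):
  1 to go: {4} 1  {6} 1
  2 to go: {4,6} 2  {5,6} 1
  3 to go: {3,5,6} 1  {4,5,6} 3
  4 to go: {3,4,5,6} 4
  5 to go: {2,3,4,5,6} 4
  if 0:q drops first: 4 orders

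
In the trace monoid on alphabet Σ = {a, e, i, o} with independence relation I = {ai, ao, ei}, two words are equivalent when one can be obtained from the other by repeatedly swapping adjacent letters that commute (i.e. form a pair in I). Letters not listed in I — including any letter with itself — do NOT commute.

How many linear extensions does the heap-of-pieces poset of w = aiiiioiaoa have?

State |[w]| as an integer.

120

#0=a has no predecessor
#1=i has no predecessor
#2=i depends on [1:i]
#3=i depends on [2:i]
#4=i depends on [3:i]
#5=o depends on [4:i]
#6=i depends on [5:o]
#7=a depends on [0:a]
#8=o depends on [6:i]
#9=a depends on [7:a]
sources: [0:a, 1:i]
N(rest) = Σ N(rest − s) over sources s of rest; N(one piece) = 1:
  size 1 → [8]=1  [9]=1
  size 2 → [6,8]=1  [7,9]=1  [8,9]=2
  size 3 → [0,7,9]=1  [5,6,8]=1  [6,8,9]=3  [7,8,9]=3
  size 4 → [0,7,8,9]=4  [4,5,6,8]=1  [5,6,8,9]=4  [6,7,8,9]=6
  size 5 → [0,6,7,8,9]=10  [3,4,5,6,8]=1  [4,5,6,8,9]=5  [5,6,7,8,9]=10
  size 6 → [0,5,6,7,8,9]=20  [2,3,4,5,6,8]=1  [3,4,5,6,8,9]=6  [4,5,6,7,8,9]=15
  size 7 → [0,4,5,6,7,8,9]=35  [1,2,3,4,5,6,8]=1  [2,3,4,5,6,8,9]=7  [3,4,5,6,7,8,9]=21
  size 8 → [0,3,4,5,6,7,8,9]=56  [1,2,3,4,5,6,8,9]=8  [2,3,4,5,6,7,8,9]=28
  first=0(a) contributes 36
  first=1(i) contributes 84
|[w]| = 120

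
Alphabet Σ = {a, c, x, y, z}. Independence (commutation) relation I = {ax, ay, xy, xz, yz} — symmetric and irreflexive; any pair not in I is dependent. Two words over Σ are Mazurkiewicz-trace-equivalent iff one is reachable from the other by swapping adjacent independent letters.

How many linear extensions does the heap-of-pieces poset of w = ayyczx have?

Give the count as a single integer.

6

piece 0:a — minimal
piece 1:y — minimal
piece 2:y rests on {1:y}
piece 3:c rests on {0:a, 2:y}
piece 4:z rests on {3:c}
piece 5:x rests on {3:c}
minimal pieces: {0:a, 1:y}
ways to finish when only these pieces remain (= sum over removing one remaining piece with nothing left below it):
  1 left: {4}→1  {5}→1
  2 left: {4,5}→2
  3 left: {3,4,5}→2
  4 left: {0,3,4,5}→2  {2,3,4,5}→2
  placing 0:a first → 2 extensions
  placing 1:y first → 4 extensions
total linear extensions = 6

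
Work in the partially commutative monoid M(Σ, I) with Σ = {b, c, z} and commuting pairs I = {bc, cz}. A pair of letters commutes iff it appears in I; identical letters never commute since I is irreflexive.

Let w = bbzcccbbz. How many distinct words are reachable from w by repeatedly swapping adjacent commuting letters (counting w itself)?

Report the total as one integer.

drop 0:b onto floor
drop 1:b onto {0:b}
drop 2:z onto {1:b}
drop 3:c onto floor
drop 4:c onto {3:c}
drop 5:c onto {4:c}
drop 6:b onto {2:z}
drop 7:b onto {6:b}
drop 8:z onto {7:b}
ground layer = {0:b, 3:c}
drop-orders for the pieces not yet dropped (sum over which currently-grounded one goes next):
  1 to go: {5} 1  {8} 1
  2 to go: {4,5} 1  {5,8} 2  {7,8} 1
  3 to go: {3,4,5} 1  {4,5,8} 3  {5,7,8} 3  {6,7,8} 1
  4 to go: {2,6,7,8} 1  {3,4,5,8} 4  {4,5,7,8} 6  {5,6,7,8} 4
  5 to go: {1,2,6,7,8} 1  {2,5,6,7,8} 5  {3,4,5,7,8} 10  {4,5,6,7,8} 10
  6 to go: {0,1,2,6,7,8} 1  {1,2,5,6,7,8} 6  {2,4,5,6,7,8} 15  {3,4,5,6,7,8} 20
  7 to go: {0,1,2,5,6,7,8} 7  {1,2,4,5,6,7,8} 21  {2,3,4,5,6,7,8} 35
  if 0:b drops first: 56 orders
  if 3:c drops first: 28 orders
heap linearizations: 84

84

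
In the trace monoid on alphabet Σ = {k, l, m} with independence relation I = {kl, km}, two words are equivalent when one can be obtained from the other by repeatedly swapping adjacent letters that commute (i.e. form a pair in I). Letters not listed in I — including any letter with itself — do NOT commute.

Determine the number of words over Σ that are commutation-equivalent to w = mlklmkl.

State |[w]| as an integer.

0(m) covers ∅
1(l) covers 0:m
2(k) covers ∅
3(l) covers 1:l
4(m) covers 3:l
5(k) covers 2:k
6(l) covers 4:m
floor of heap: 0:m, 2:k
completions by unplaced set U, small U first (add the entries for U minus each lowest piece of U):
  |U|=1: {5}:1  {6}:1
  |U|=2: {2,5}:1  {4,6}:1  {5,6}:2
  |U|=3: {2,5,6}:3  {3,4,6}:1  {4,5,6}:3
  |U|=4: {1,3,4,6}:1  {2,4,5,6}:6  {3,4,5,6}:4
  |U|=5: {0,1,3,4,6}:1  {1,3,4,5,6}:5  {2,3,4,5,6}:10
  start at 0(m): 15
  start at 2(k): 6
sum over floor = 21

21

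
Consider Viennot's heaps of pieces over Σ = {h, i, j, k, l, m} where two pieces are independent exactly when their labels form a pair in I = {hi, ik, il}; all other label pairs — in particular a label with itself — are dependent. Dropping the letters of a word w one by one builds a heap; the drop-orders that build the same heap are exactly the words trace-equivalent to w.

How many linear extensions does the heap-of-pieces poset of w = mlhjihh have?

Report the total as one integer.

3

drop 0:m onto floor
drop 1:l onto {0:m}
drop 2:h onto {1:l}
drop 3:j onto {2:h}
drop 4:i onto {3:j}
drop 5:h onto {3:j}
drop 6:h onto {5:h}
ground layer = {0:m}
drop-orders for the pieces not yet dropped (sum over which currently-grounded one goes next):
  1 to go: {4} 1  {6} 1
  2 to go: {4,6} 2  {5,6} 1
  3 to go: {4,5,6} 3
  4 to go: {3,4,5,6} 3
  5 to go: {2,3,4,5,6} 3
  if 0:m drops first: 3 orders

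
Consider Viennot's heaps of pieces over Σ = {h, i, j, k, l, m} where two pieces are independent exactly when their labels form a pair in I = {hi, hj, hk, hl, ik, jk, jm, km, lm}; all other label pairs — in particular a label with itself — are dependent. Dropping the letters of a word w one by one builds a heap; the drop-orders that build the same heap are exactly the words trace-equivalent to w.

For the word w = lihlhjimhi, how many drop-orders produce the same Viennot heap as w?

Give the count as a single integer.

42

#0=l has no predecessor
#1=i depends on [0:l]
#2=h has no predecessor
#3=l depends on [1:i]
#4=h depends on [2:h]
#5=j depends on [3:l]
#6=i depends on [5:j]
#7=m depends on [4:h, 6:i]
#8=h depends on [7:m]
#9=i depends on [7:m]
sources: [0:l, 2:h]
N(rest) = Σ N(rest − s) over sources s of rest; N(one piece) = 1:
  size 1 → [8]=1  [9]=1
  size 2 → [8,9]=2
  size 3 → [7,8,9]=2
  size 4 → [4,7,8,9]=2  [6,7,8,9]=2
  size 5 → [2,4,7,8,9]=2  [4,6,7,8,9]=4  [5,6,7,8,9]=2
  size 6 → [2,4,6,7,8,9]=6  [3,5,6,7,8,9]=2  [4,5,6,7,8,9]=6
  size 7 → [1,3,5,6,7,8,9]=2  [2,4,5,6,7,8,9]=12  [3,4,5,6,7,8,9]=8
  size 8 → [0,1,3,5,6,7,8,9]=2  [1,3,4,5,6,7,8,9]=10  [2,3,4,5,6,7,8,9]=20
  first=0(l) contributes 30
  first=2(h) contributes 12
|[w]| = 42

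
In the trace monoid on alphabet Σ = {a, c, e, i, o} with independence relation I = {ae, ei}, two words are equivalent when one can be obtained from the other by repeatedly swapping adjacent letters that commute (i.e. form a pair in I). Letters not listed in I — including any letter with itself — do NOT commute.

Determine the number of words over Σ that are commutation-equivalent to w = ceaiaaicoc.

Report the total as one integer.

0(c) covers ∅
1(e) covers 0:c
2(a) covers 0:c
3(i) covers 2:a
4(a) covers 3:i
5(a) covers 4:a
6(i) covers 5:a
7(c) covers 1:e, 6:i
8(o) covers 7:c
9(c) covers 8:o
floor of heap: 0:c
completions by unplaced set U, small U first (add the entries for U minus each lowest piece of U):
  |U|=1: {9}:1
  |U|=2: {8,9}:1
  |U|=3: {7,8,9}:1
  |U|=4: {1,7,8,9}:1  {6,7,8,9}:1
  |U|=5: {1,6,7,8,9}:2  {5,6,7,8,9}:1
  |U|=6: {1,5,6,7,8,9}:3  {4,5,6,7,8,9}:1
  |U|=7: {1,4,5,6,7,8,9}:4  {3,4,5,6,7,8,9}:1
  |U|=8: {1,3,4,5,6,7,8,9}:5  {2,3,4,5,6,7,8,9}:1
  start at 0(c): 6

6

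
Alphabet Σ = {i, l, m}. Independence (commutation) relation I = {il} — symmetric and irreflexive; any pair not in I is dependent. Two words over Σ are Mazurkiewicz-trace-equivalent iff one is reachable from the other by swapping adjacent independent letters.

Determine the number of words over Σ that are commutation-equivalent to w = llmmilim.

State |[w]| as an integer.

3

0(l) covers ∅
1(l) covers 0:l
2(m) covers 1:l
3(m) covers 2:m
4(i) covers 3:m
5(l) covers 3:m
6(i) covers 4:i
7(m) covers 5:l, 6:i
floor of heap: 0:l
completions by unplaced set U, small U first (add the entries for U minus each lowest piece of U):
  |U|=1: {7}:1
  |U|=2: {5,7}:1  {6,7}:1
  |U|=3: {4,6,7}:1  {5,6,7}:2
  |U|=4: {4,5,6,7}:3
  |U|=5: {3,4,5,6,7}:3
  |U|=6: {2,3,4,5,6,7}:3
  start at 0(l): 3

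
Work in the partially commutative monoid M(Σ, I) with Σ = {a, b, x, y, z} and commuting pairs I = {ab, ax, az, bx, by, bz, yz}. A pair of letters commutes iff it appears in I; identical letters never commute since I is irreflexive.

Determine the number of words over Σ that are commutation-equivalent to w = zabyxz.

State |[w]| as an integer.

18

#0=z has no predecessor
#1=a has no predecessor
#2=b has no predecessor
#3=y depends on [1:a]
#4=x depends on [0:z, 3:y]
#5=z depends on [4:x]
sources: [0:z, 1:a, 2:b]
N(rest) = Σ N(rest − s) over sources s of rest; N(one piece) = 1:
  size 1 → [2]=1  [5]=1
  size 2 → [2,5]=2  [4,5]=1
  size 3 → [0,4,5]=1  [2,4,5]=3  [3,4,5]=1
  size 4 → [0,2,4,5]=4  [0,3,4,5]=2  [1,3,4,5]=1  [2,3,4,5]=4
  first=0(z) contributes 5
  first=1(a) contributes 10
  first=2(b) contributes 3
|[w]| = 18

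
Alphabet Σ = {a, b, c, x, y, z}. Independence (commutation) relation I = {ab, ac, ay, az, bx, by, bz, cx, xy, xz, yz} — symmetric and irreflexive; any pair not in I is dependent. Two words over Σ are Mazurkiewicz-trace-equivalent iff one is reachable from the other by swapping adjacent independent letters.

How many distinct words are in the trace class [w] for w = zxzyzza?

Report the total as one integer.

105

drop 0:z onto floor
drop 1:x onto floor
drop 2:z onto {0:z}
drop 3:y onto floor
drop 4:z onto {2:z}
drop 5:z onto {4:z}
drop 6:a onto {1:x}
ground layer = {0:z, 1:x, 3:y}
drop-orders for the pieces not yet dropped (sum over which currently-grounded one goes next):
  1 to go: {3} 1  {5} 1  {6} 1
  2 to go: {1,6} 1  {3,5} 2  {3,6} 2  {4,5} 1  {5,6} 2
  3 to go: {1,3,6} 3  {1,5,6} 3  {2,4,5} 1  {3,4,5} 3  {3,5,6} 6  {4,5,6} 3
  4 to go: {0,2,4,5} 1  {1,3,5,6} 12  {1,4,5,6} 6  {2,3,4,5} 4  {2,4,5,6} 4  {3,4,5,6} 12
  5 to go: {0,2,3,4,5} 5  {0,2,4,5,6} 5  {1,2,4,5,6} 10  {1,3,4,5,6} 30  {2,3,4,5,6} 20
  if 0:z drops first: 60 orders
  if 1:x drops first: 30 orders
  if 3:y drops first: 15 orders
heap linearizations: 105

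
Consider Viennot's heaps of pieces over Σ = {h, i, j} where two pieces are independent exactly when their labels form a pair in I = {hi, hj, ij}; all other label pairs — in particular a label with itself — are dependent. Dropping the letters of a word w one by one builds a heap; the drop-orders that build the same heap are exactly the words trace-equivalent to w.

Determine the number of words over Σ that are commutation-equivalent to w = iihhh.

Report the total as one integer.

#0=i has no predecessor
#1=i depends on [0:i]
#2=h has no predecessor
#3=h depends on [2:h]
#4=h depends on [3:h]
sources: [0:i, 2:h]
N(rest) = Σ N(rest − s) over sources s of rest; N(one piece) = 1:
  size 1 → [1]=1  [4]=1
  size 2 → [0,1]=1  [1,4]=2  [3,4]=1
  size 3 → [0,1,4]=3  [1,3,4]=3  [2,3,4]=1
  first=0(i) contributes 4
  first=2(h) contributes 6
|[w]| = 10

10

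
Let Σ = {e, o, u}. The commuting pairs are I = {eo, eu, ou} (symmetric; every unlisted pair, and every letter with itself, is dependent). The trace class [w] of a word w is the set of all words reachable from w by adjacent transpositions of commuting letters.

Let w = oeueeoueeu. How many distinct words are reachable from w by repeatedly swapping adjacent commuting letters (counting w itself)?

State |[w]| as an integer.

piece 0:o — minimal
piece 1:e — minimal
piece 2:u — minimal
piece 3:e rests on {1:e}
piece 4:e rests on {3:e}
piece 5:o rests on {0:o}
piece 6:u rests on {2:u}
piece 7:e rests on {4:e}
piece 8:e rests on {7:e}
piece 9:u rests on {6:u}
minimal pieces: {0:o, 1:e, 2:u}
ways to finish when only these pieces remain (= sum over removing one remaining piece with nothing left below it):
  1 left: {5}→1  {8}→1  {9}→1
  2 left: {0,5}→1  {5,8}→2  {5,9}→2  {6,9}→1  {7,8}→1  {8,9}→2
  3 left: {0,5,8}→3  {0,5,9}→3  {2,6,9}→1  {4,7,8}→1  {5,6,9}→3  {5,7,8}→3  {5,8,9}→6  {6,8,9}→3  {7,8,9}→3
  4 left: {0,5,6,9}→6  {0,5,7,8}→6  {0,5,8,9}→12  {2,5,6,9}→4  {2,6,8,9}→4  {3,4,7,8}→1  {4,5,7,8}→4  {4,7,8,9}→4  {5,6,8,9}→12  {5,7,8,9}→12  {6,7,8,9}→6
  5 left: {0,2,5,6,9}→10  {0,4,5,7,8}→10  {0,5,6,8,9}→30  {0,5,7,8,9}→30  {1,3,4,7,8}→1  {2,5,6,8,9}→20  {2,6,7,8,9}→10  {3,4,5,7,8}→5  {3,4,7,8,9}→5  {4,5,7,8,9}→20  {4,6,7,8,9}→10  {5,6,7,8,9}→30
  6 left: {0,2,5,6,8,9}→60  {0,3,4,5,7,8}→15  {0,4,5,7,8,9}→60  {0,5,6,7,8,9}→90  {1,3,4,5,7,8}→6  {1,3,4,7,8,9}→6  {2,4,6,7,8,9}→20  {2,5,6,7,8,9}→60  {3,4,5,7,8,9}→30  {3,4,6,7,8,9}→15  {4,5,6,7,8,9}→60
  7 left: {0,1,3,4,5,7,8}→21  {0,2,5,6,7,8,9}→210  {0,3,4,5,7,8,9}→105  {0,4,5,6,7,8,9}→210  {1,3,4,5,7,8,9}→42  {1,3,4,6,7,8,9}→21  {2,3,4,6,7,8,9}→35  {2,4,5,6,7,8,9}→140  {3,4,5,6,7,8,9}→105
  8 left: {0,1,3,4,5,7,8,9}→168  {0,2,4,5,6,7,8,9}→560  {0,3,4,5,6,7,8,9}→420  {1,2,3,4,6,7,8,9}→56  {1,3,4,5,6,7,8,9}→168  {2,3,4,5,6,7,8,9}→280
  placing 0:o first → 504 extensions
  placing 1:e first → 1260 extensions
  placing 2:u first → 756 extensions
total linear extensions = 2520

2520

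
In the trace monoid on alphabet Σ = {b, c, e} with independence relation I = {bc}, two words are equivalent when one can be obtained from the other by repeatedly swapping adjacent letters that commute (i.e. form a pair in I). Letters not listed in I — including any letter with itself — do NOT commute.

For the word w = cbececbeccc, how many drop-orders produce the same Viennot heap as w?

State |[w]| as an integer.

#0=c has no predecessor
#1=b has no predecessor
#2=e depends on [0:c, 1:b]
#3=c depends on [2:e]
#4=e depends on [3:c]
#5=c depends on [4:e]
#6=b depends on [4:e]
#7=e depends on [5:c, 6:b]
#8=c depends on [7:e]
#9=c depends on [8:c]
#10=c depends on [9:c]
sources: [0:c, 1:b]
N(rest) = Σ N(rest − s) over sources s of rest; N(one piece) = 1:
  size 1 → [10]=1
  size 2 → [9,10]=1
  size 3 → [8,9,10]=1
  size 4 → [7,8,9,10]=1
  size 5 → [5,7,8,9,10]=1  [6,7,8,9,10]=1
  size 6 → [5,6,7,8,9,10]=2
  size 7 → [4,5,6,7,8,9,10]=2
  size 8 → [3,4,5,6,7,8,9,10]=2
  size 9 → [2,3,4,5,6,7,8,9,10]=2
  first=0(c) contributes 2
  first=1(b) contributes 2
|[w]| = 4

4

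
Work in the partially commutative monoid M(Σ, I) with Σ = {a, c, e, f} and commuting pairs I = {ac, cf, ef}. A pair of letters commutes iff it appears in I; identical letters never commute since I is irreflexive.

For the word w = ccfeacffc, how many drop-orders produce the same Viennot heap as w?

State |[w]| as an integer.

drop 0:c onto floor
drop 1:c onto {0:c}
drop 2:f onto floor
drop 3:e onto {1:c}
drop 4:a onto {2:f, 3:e}
drop 5:c onto {3:e}
drop 6:f onto {4:a}
drop 7:f onto {6:f}
drop 8:c onto {5:c}
ground layer = {0:c, 2:f}
drop-orders for the pieces not yet dropped (sum over which currently-grounded one goes next):
  1 to go: {7} 1  {8} 1
  2 to go: {5,8} 1  {6,7} 1  {7,8} 2
  3 to go: {4,6,7} 1  {5,7,8} 3  {6,7,8} 3
  4 to go: {2,4,6,7} 1  {4,6,7,8} 4  {5,6,7,8} 6
  5 to go: {2,4,6,7,8} 5  {4,5,6,7,8} 10
  6 to go: {2,4,5,6,7,8} 15  {3,4,5,6,7,8} 10
  7 to go: {1,3,4,5,6,7,8} 10  {2,3,4,5,6,7,8} 25
  if 0:c drops first: 35 orders
  if 2:f drops first: 10 orders
heap linearizations: 45

45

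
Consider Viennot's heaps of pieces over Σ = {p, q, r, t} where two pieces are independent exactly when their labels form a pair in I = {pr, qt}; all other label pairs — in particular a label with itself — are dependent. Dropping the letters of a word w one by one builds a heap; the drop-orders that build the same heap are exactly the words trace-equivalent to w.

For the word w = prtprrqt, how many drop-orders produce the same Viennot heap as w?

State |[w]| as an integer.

#0=p has no predecessor
#1=r has no predecessor
#2=t depends on [0:p, 1:r]
#3=p depends on [2:t]
#4=r depends on [2:t]
#5=r depends on [4:r]
#6=q depends on [3:p, 5:r]
#7=t depends on [3:p, 5:r]
sources: [0:p, 1:r]
N(rest) = Σ N(rest − s) over sources s of rest; N(one piece) = 1:
  size 1 → [6]=1  [7]=1
  size 2 → [6,7]=2
  size 3 → [3,6,7]=2  [5,6,7]=2
  size 4 → [3,5,6,7]=4  [4,5,6,7]=2
  size 5 → [3,4,5,6,7]=6
  size 6 → [2,3,4,5,6,7]=6
  first=0(p) contributes 6
  first=1(r) contributes 6
|[w]| = 12

12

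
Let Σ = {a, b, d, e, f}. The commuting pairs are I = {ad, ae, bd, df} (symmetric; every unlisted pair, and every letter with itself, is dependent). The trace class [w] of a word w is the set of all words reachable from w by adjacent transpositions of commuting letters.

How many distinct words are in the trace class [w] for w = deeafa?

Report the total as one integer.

#0=d has no predecessor
#1=e depends on [0:d]
#2=e depends on [1:e]
#3=a has no predecessor
#4=f depends on [2:e, 3:a]
#5=a depends on [4:f]
sources: [0:d, 3:a]
N(rest) = Σ N(rest − s) over sources s of rest; N(one piece) = 1:
  size 1 → [5]=1
  size 2 → [4,5]=1
  size 3 → [2,4,5]=1  [3,4,5]=1
  size 4 → [1,2,4,5]=1  [2,3,4,5]=2
  first=0(d) contributes 3
  first=3(a) contributes 1
|[w]| = 4

4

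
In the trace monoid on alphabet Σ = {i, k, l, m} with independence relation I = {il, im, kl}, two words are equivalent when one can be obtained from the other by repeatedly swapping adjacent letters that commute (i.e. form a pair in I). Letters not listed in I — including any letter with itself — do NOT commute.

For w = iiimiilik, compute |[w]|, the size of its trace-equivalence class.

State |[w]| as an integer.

#0=i has no predecessor
#1=i depends on [0:i]
#2=i depends on [1:i]
#3=m has no predecessor
#4=i depends on [2:i]
#5=i depends on [4:i]
#6=l depends on [3:m]
#7=i depends on [5:i]
#8=k depends on [3:m, 7:i]
sources: [0:i, 3:m]
N(rest) = Σ N(rest − s) over sources s of rest; N(one piece) = 1:
  size 1 → [6]=1  [8]=1
  size 2 → [6,8]=2  [7,8]=1
  size 3 → [3,6,8]=2  [5,7,8]=1  [6,7,8]=3
  size 4 → [3,6,7,8]=5  [4,5,7,8]=1  [5,6,7,8]=4
  size 5 → [2,4,5,7,8]=1  [3,5,6,7,8]=9  [4,5,6,7,8]=5
  size 6 → [1,2,4,5,7,8]=1  [2,4,5,6,7,8]=6  [3,4,5,6,7,8]=14
  size 7 → [0,1,2,4,5,7,8]=1  [1,2,4,5,6,7,8]=7  [2,3,4,5,6,7,8]=20
  first=0(i) contributes 27
  first=3(m) contributes 8
|[w]| = 35

35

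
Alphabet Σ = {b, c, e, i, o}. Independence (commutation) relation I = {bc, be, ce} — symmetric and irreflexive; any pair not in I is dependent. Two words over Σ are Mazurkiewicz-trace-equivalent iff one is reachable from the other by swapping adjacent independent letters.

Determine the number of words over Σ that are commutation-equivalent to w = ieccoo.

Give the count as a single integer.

3

0(i) covers ∅
1(e) covers 0:i
2(c) covers 0:i
3(c) covers 2:c
4(o) covers 1:e, 3:c
5(o) covers 4:o
floor of heap: 0:i
completions by unplaced set U, small U first (add the entries for U minus each lowest piece of U):
  |U|=1: {5}:1
  |U|=2: {4,5}:1
  |U|=3: {1,4,5}:1  {3,4,5}:1
  |U|=4: {1,3,4,5}:2  {2,3,4,5}:1
  start at 0(i): 3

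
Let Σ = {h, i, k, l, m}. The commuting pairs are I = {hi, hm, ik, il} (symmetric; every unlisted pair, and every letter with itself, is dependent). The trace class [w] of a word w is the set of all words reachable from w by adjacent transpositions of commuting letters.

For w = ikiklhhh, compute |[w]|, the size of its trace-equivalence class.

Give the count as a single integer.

#0=i has no predecessor
#1=k has no predecessor
#2=i depends on [0:i]
#3=k depends on [1:k]
#4=l depends on [3:k]
#5=h depends on [4:l]
#6=h depends on [5:h]
#7=h depends on [6:h]
sources: [0:i, 1:k]
N(rest) = Σ N(rest − s) over sources s of rest; N(one piece) = 1:
  size 1 → [2]=1  [7]=1
  size 2 → [0,2]=1  [2,7]=2  [6,7]=1
  size 3 → [0,2,7]=3  [2,6,7]=3  [5,6,7]=1
  size 4 → [0,2,6,7]=6  [2,5,6,7]=4  [4,5,6,7]=1
  size 5 → [0,2,5,6,7]=10  [2,4,5,6,7]=5  [3,4,5,6,7]=1
  size 6 → [0,2,4,5,6,7]=15  [1,3,4,5,6,7]=1  [2,3,4,5,6,7]=6
  first=0(i) contributes 7
  first=1(k) contributes 21
|[w]| = 28

28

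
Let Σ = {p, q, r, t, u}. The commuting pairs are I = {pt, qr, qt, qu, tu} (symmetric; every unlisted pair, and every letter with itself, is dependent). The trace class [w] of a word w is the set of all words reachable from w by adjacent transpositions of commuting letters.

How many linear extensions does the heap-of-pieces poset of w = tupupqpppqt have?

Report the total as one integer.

#0=t has no predecessor
#1=u has no predecessor
#2=p depends on [1:u]
#3=u depends on [2:p]
#4=p depends on [3:u]
#5=q depends on [4:p]
#6=p depends on [5:q]
#7=p depends on [6:p]
#8=p depends on [7:p]
#9=q depends on [8:p]
#10=t depends on [0:t]
sources: [0:t, 1:u]
N(rest) = Σ N(rest − s) over sources s of rest; N(one piece) = 1:
  size 1 → [9]=1  [10]=1
  size 2 → [0,10]=1  [8,9]=1  [9,10]=2
  size 3 → [0,9,10]=3  [7,8,9]=1  [8,9,10]=3
  size 4 → [0,8,9,10]=6  [6,7,8,9]=1  [7,8,9,10]=4
  size 5 → [0,7,8,9,10]=10  [5,6,7,8,9]=1  [6,7,8,9,10]=5
  size 6 → [0,6,7,8,9,10]=15  [4,5,6,7,8,9]=1  [5,6,7,8,9,10]=6
  size 7 → [0,5,6,7,8,9,10]=21  [3,4,5,6,7,8,9]=1  [4,5,6,7,8,9,10]=7
  size 8 → [0,4,5,6,7,8,9,10]=28  [2,3,4,5,6,7,8,9]=1  [3,4,5,6,7,8,9,10]=8
  size 9 → [0,3,4,5,6,7,8,9,10]=36  [1,2,3,4,5,6,7,8,9]=1  [2,3,4,5,6,7,8,9,10]=9
  first=0(t) contributes 10
  first=1(u) contributes 45
|[w]| = 55

55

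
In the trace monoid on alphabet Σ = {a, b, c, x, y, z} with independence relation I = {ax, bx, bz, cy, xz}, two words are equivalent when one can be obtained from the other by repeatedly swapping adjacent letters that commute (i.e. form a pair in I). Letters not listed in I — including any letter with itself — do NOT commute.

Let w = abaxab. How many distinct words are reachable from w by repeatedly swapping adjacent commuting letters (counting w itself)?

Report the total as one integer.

6

drop 0:a onto floor
drop 1:b onto {0:a}
drop 2:a onto {1:b}
drop 3:x onto floor
drop 4:a onto {2:a}
drop 5:b onto {4:a}
ground layer = {0:a, 3:x}
drop-orders for the pieces not yet dropped (sum over which currently-grounded one goes next):
  1 to go: {3} 1  {5} 1
  2 to go: {3,5} 2  {4,5} 1
  3 to go: {2,4,5} 1  {3,4,5} 3
  4 to go: {1,2,4,5} 1  {2,3,4,5} 4
  if 0:a drops first: 5 orders
  if 3:x drops first: 1 orders
heap linearizations: 6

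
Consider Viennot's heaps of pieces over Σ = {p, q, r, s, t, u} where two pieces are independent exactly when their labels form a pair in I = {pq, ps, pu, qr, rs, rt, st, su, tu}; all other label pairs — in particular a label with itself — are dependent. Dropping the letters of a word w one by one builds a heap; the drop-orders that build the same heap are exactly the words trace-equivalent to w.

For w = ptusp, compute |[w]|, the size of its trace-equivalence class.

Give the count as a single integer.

#0=p has no predecessor
#1=t depends on [0:p]
#2=u has no predecessor
#3=s has no predecessor
#4=p depends on [1:t]
sources: [0:p, 2:u, 3:s]
N(rest) = Σ N(rest − s) over sources s of rest; N(one piece) = 1:
  size 1 → [2]=1  [3]=1  [4]=1
  size 2 → [1,4]=1  [2,3]=2  [2,4]=2  [3,4]=2
  size 3 → [0,1,4]=1  [1,2,4]=3  [1,3,4]=3  [2,3,4]=6
  first=0(p) contributes 12
  first=2(u) contributes 4
  first=3(s) contributes 4
|[w]| = 20

20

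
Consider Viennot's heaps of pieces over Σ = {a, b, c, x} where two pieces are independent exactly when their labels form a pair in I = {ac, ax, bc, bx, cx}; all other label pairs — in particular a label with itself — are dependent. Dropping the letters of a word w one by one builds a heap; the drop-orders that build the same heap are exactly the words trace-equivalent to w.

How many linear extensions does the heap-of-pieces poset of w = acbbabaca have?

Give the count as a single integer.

36

piece 0:a — minimal
piece 1:c — minimal
piece 2:b rests on {0:a}
piece 3:b rests on {2:b}
piece 4:a rests on {3:b}
piece 5:b rests on {4:a}
piece 6:a rests on {5:b}
piece 7:c rests on {1:c}
piece 8:a rests on {6:a}
minimal pieces: {0:a, 1:c}
ways to finish when only these pieces remain (= sum over removing one remaining piece with nothing left below it):
  1 left: {7}→1  {8}→1
  2 left: {1,7}→1  {6,8}→1  {7,8}→2
  3 left: {1,7,8}→3  {5,6,8}→1  {6,7,8}→3
  4 left: {1,6,7,8}→6  {4,5,6,8}→1  {5,6,7,8}→4
  5 left: {1,5,6,7,8}→10  {3,4,5,6,8}→1  {4,5,6,7,8}→5
  6 left: {1,4,5,6,7,8}→15  {2,3,4,5,6,8}→1  {3,4,5,6,7,8}→6
  7 left: {0,2,3,4,5,6,8}→1  {1,3,4,5,6,7,8}→21  {2,3,4,5,6,7,8}→7
  placing 0:a first → 28 extensions
  placing 1:c first → 8 extensions
total linear extensions = 36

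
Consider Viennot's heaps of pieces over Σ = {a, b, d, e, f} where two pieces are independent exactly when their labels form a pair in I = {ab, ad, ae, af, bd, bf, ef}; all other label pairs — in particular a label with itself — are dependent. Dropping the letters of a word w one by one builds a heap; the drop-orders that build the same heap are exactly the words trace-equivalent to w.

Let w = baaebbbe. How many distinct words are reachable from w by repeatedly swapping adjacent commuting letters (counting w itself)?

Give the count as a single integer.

28

#0=b has no predecessor
#1=a has no predecessor
#2=a depends on [1:a]
#3=e depends on [0:b]
#4=b depends on [3:e]
#5=b depends on [4:b]
#6=b depends on [5:b]
#7=e depends on [6:b]
sources: [0:b, 1:a]
N(rest) = Σ N(rest − s) over sources s of rest; N(one piece) = 1:
  size 1 → [2]=1  [7]=1
  size 2 → [1,2]=1  [2,7]=2  [6,7]=1
  size 3 → [1,2,7]=3  [2,6,7]=3  [5,6,7]=1
  size 4 → [1,2,6,7]=6  [2,5,6,7]=4  [4,5,6,7]=1
  size 5 → [1,2,5,6,7]=10  [2,4,5,6,7]=5  [3,4,5,6,7]=1
  size 6 → [0,3,4,5,6,7]=1  [1,2,4,5,6,7]=15  [2,3,4,5,6,7]=6
  first=0(b) contributes 21
  first=1(a) contributes 7
|[w]| = 28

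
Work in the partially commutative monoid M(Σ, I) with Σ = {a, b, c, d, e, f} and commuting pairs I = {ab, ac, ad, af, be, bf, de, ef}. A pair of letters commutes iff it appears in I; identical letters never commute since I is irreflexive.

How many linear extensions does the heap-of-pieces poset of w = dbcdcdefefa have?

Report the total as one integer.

#0=d has no predecessor
#1=b depends on [0:d]
#2=c depends on [1:b]
#3=d depends on [2:c]
#4=c depends on [3:d]
#5=d depends on [4:c]
#6=e depends on [4:c]
#7=f depends on [5:d]
#8=e depends on [6:e]
#9=f depends on [7:f]
#10=a depends on [8:e]
sources: [0:d]
N(rest) = Σ N(rest − s) over sources s of rest; N(one piece) = 1:
  size 1 → [9]=1  [10]=1
  size 2 → [7,9]=1  [8,10]=1  [9,10]=2
  size 3 → [5,7,9]=1  [6,8,10]=1  [7,9,10]=3  [8,9,10]=3
  size 4 → [5,7,9,10]=4  [6,8,9,10]=4  [7,8,9,10]=6
  size 5 → [5,7,8,9,10]=10  [6,7,8,9,10]=10
  size 6 → [5,6,7,8,9,10]=20
  size 7 → [4,5,6,7,8,9,10]=20
  size 8 → [3,4,5,6,7,8,9,10]=20
  size 9 → [2,3,4,5,6,7,8,9,10]=20
  first=0(d) contributes 20

20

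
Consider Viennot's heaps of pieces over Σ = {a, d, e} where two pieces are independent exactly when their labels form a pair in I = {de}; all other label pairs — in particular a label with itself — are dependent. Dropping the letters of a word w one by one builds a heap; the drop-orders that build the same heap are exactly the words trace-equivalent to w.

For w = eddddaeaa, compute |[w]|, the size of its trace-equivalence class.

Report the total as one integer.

5

drop 0:e onto floor
drop 1:d onto floor
drop 2:d onto {1:d}
drop 3:d onto {2:d}
drop 4:d onto {3:d}
drop 5:a onto {0:e, 4:d}
drop 6:e onto {5:a}
drop 7:a onto {6:e}
drop 8:a onto {7:a}
ground layer = {0:e, 1:d}
drop-orders for the pieces not yet dropped (sum over which currently-grounded one goes next):
  1 to go: {8} 1
  2 to go: {7,8} 1
  3 to go: {6,7,8} 1
  4 to go: {5,6,7,8} 1
  5 to go: {0,5,6,7,8} 1  {4,5,6,7,8} 1
  6 to go: {0,4,5,6,7,8} 2  {3,4,5,6,7,8} 1
  7 to go: {0,3,4,5,6,7,8} 3  {2,3,4,5,6,7,8} 1
  if 0:e drops first: 1 orders
  if 1:d drops first: 4 orders
heap linearizations: 5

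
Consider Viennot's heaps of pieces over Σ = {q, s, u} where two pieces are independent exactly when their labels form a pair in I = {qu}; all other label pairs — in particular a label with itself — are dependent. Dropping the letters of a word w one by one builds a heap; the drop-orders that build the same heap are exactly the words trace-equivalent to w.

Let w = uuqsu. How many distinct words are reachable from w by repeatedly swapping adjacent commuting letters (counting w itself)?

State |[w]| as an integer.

3

#0=u has no predecessor
#1=u depends on [0:u]
#2=q has no predecessor
#3=s depends on [1:u, 2:q]
#4=u depends on [3:s]
sources: [0:u, 2:q]
N(rest) = Σ N(rest − s) over sources s of rest; N(one piece) = 1:
  size 1 → [4]=1
  size 2 → [3,4]=1
  size 3 → [1,3,4]=1  [2,3,4]=1
  first=0(u) contributes 2
  first=2(q) contributes 1
|[w]| = 3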